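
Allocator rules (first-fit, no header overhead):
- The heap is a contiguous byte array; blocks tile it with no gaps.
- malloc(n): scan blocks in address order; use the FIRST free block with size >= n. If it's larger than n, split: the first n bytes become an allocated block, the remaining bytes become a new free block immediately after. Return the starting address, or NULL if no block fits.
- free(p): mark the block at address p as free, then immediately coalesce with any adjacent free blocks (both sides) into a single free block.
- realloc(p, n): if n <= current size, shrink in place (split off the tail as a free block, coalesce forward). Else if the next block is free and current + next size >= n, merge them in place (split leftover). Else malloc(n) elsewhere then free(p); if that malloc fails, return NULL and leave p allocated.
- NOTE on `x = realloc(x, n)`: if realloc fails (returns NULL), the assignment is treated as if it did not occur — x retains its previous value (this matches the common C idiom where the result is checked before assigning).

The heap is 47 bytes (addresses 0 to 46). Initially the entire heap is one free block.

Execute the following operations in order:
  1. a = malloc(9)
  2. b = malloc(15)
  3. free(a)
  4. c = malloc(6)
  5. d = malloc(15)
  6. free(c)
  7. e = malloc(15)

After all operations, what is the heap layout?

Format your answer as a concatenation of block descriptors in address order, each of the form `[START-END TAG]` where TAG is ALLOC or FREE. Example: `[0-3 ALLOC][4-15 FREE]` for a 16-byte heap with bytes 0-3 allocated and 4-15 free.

Answer: [0-8 FREE][9-23 ALLOC][24-38 ALLOC][39-46 FREE]

Derivation:
Op 1: a = malloc(9) -> a = 0; heap: [0-8 ALLOC][9-46 FREE]
Op 2: b = malloc(15) -> b = 9; heap: [0-8 ALLOC][9-23 ALLOC][24-46 FREE]
Op 3: free(a) -> (freed a); heap: [0-8 FREE][9-23 ALLOC][24-46 FREE]
Op 4: c = malloc(6) -> c = 0; heap: [0-5 ALLOC][6-8 FREE][9-23 ALLOC][24-46 FREE]
Op 5: d = malloc(15) -> d = 24; heap: [0-5 ALLOC][6-8 FREE][9-23 ALLOC][24-38 ALLOC][39-46 FREE]
Op 6: free(c) -> (freed c); heap: [0-8 FREE][9-23 ALLOC][24-38 ALLOC][39-46 FREE]
Op 7: e = malloc(15) -> e = NULL; heap: [0-8 FREE][9-23 ALLOC][24-38 ALLOC][39-46 FREE]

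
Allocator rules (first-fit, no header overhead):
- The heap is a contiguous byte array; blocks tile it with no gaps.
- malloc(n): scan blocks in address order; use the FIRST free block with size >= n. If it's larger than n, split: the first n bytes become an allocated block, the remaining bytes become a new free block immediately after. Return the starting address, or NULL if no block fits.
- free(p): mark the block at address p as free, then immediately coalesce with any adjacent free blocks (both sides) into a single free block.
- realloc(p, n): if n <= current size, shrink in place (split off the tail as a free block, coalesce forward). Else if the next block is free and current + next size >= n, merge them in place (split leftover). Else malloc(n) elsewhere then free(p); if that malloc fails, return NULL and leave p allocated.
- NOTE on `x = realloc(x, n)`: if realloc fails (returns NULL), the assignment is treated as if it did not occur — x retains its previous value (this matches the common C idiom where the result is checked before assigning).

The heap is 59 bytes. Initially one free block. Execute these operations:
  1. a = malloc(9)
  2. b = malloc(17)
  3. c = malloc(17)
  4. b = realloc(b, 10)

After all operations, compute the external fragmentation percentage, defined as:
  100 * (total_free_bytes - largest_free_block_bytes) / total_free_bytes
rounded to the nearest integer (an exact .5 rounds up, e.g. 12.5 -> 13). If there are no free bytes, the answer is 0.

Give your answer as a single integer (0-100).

Answer: 30

Derivation:
Op 1: a = malloc(9) -> a = 0; heap: [0-8 ALLOC][9-58 FREE]
Op 2: b = malloc(17) -> b = 9; heap: [0-8 ALLOC][9-25 ALLOC][26-58 FREE]
Op 3: c = malloc(17) -> c = 26; heap: [0-8 ALLOC][9-25 ALLOC][26-42 ALLOC][43-58 FREE]
Op 4: b = realloc(b, 10) -> b = 9; heap: [0-8 ALLOC][9-18 ALLOC][19-25 FREE][26-42 ALLOC][43-58 FREE]
Free blocks: [7 16] total_free=23 largest=16 -> 100*(23-16)/23 = 700/23 ≈ 30.435 -> rounds to 30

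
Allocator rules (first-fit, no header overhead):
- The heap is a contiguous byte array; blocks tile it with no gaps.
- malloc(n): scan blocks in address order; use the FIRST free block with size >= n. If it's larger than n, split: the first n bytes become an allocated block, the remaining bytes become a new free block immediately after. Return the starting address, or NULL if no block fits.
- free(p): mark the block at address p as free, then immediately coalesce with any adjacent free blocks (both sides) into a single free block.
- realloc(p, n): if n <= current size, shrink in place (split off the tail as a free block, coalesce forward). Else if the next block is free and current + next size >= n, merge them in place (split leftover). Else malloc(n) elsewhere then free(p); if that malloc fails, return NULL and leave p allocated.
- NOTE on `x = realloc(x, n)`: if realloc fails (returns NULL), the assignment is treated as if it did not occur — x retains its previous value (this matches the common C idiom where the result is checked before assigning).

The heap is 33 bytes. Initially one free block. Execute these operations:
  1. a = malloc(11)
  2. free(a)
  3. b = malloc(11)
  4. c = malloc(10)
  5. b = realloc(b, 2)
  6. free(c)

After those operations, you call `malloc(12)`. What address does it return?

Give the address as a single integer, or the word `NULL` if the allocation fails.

Answer: 2

Derivation:
Op 1: a = malloc(11) -> a = 0; heap: [0-10 ALLOC][11-32 FREE]
Op 2: free(a) -> (freed a); heap: [0-32 FREE]
Op 3: b = malloc(11) -> b = 0; heap: [0-10 ALLOC][11-32 FREE]
Op 4: c = malloc(10) -> c = 11; heap: [0-10 ALLOC][11-20 ALLOC][21-32 FREE]
Op 5: b = realloc(b, 2) -> b = 0; heap: [0-1 ALLOC][2-10 FREE][11-20 ALLOC][21-32 FREE]
Op 6: free(c) -> (freed c); heap: [0-1 ALLOC][2-32 FREE]
malloc(12): first-fit scan over [0-1 ALLOC][2-32 FREE] -> 2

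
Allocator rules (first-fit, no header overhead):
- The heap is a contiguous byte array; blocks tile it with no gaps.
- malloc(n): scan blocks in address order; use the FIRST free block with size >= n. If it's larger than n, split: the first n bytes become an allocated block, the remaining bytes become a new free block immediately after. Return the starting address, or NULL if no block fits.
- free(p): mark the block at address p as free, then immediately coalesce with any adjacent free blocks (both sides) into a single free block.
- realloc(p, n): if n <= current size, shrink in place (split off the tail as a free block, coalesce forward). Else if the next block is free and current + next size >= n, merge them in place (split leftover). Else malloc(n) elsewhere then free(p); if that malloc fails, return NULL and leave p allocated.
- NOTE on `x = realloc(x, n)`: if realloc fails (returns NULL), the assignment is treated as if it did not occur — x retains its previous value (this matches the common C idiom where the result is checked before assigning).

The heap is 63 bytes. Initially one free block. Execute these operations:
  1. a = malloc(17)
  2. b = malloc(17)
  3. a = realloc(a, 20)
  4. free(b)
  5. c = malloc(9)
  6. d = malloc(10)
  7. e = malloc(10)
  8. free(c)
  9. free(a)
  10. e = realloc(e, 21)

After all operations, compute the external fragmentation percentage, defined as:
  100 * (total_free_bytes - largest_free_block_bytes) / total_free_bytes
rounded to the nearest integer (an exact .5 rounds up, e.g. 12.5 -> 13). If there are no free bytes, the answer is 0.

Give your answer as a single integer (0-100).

Op 1: a = malloc(17) -> a = 0; heap: [0-16 ALLOC][17-62 FREE]
Op 2: b = malloc(17) -> b = 17; heap: [0-16 ALLOC][17-33 ALLOC][34-62 FREE]
Op 3: a = realloc(a, 20) -> a = 34; heap: [0-16 FREE][17-33 ALLOC][34-53 ALLOC][54-62 FREE]
Op 4: free(b) -> (freed b); heap: [0-33 FREE][34-53 ALLOC][54-62 FREE]
Op 5: c = malloc(9) -> c = 0; heap: [0-8 ALLOC][9-33 FREE][34-53 ALLOC][54-62 FREE]
Op 6: d = malloc(10) -> d = 9; heap: [0-8 ALLOC][9-18 ALLOC][19-33 FREE][34-53 ALLOC][54-62 FREE]
Op 7: e = malloc(10) -> e = 19; heap: [0-8 ALLOC][9-18 ALLOC][19-28 ALLOC][29-33 FREE][34-53 ALLOC][54-62 FREE]
Op 8: free(c) -> (freed c); heap: [0-8 FREE][9-18 ALLOC][19-28 ALLOC][29-33 FREE][34-53 ALLOC][54-62 FREE]
Op 9: free(a) -> (freed a); heap: [0-8 FREE][9-18 ALLOC][19-28 ALLOC][29-62 FREE]
Op 10: e = realloc(e, 21) -> e = 19; heap: [0-8 FREE][9-18 ALLOC][19-39 ALLOC][40-62 FREE]
Free blocks: [9 23] total_free=32 largest=23 -> 100*(32-23)/32 = 900/32 = 28.125 -> rounds to 28

Answer: 28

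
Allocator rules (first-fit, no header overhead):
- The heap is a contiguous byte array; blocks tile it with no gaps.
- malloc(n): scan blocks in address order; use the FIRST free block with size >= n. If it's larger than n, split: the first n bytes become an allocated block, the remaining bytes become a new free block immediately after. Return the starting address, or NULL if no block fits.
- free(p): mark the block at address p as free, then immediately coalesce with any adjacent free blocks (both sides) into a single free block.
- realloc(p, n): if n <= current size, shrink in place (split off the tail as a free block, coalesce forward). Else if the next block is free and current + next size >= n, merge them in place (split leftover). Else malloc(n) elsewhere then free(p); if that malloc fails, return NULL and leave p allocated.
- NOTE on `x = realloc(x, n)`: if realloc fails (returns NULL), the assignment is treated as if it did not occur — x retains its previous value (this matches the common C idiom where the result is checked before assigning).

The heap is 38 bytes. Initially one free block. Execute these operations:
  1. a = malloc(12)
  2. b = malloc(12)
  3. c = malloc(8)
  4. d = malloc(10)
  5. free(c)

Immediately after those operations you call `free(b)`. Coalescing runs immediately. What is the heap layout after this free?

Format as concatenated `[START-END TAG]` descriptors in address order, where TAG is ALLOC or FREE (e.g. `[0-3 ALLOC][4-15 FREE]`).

Answer: [0-11 ALLOC][12-37 FREE]

Derivation:
Op 1: a = malloc(12) -> a = 0; heap: [0-11 ALLOC][12-37 FREE]
Op 2: b = malloc(12) -> b = 12; heap: [0-11 ALLOC][12-23 ALLOC][24-37 FREE]
Op 3: c = malloc(8) -> c = 24; heap: [0-11 ALLOC][12-23 ALLOC][24-31 ALLOC][32-37 FREE]
Op 4: d = malloc(10) -> d = NULL; heap: [0-11 ALLOC][12-23 ALLOC][24-31 ALLOC][32-37 FREE]
Op 5: free(c) -> (freed c); heap: [0-11 ALLOC][12-23 ALLOC][24-37 FREE]
free(b): b = 12 -> block [12-23 ALLOC]; mark free, coalesce with adjacent free neighbors -> [0-11 ALLOC][12-37 FREE]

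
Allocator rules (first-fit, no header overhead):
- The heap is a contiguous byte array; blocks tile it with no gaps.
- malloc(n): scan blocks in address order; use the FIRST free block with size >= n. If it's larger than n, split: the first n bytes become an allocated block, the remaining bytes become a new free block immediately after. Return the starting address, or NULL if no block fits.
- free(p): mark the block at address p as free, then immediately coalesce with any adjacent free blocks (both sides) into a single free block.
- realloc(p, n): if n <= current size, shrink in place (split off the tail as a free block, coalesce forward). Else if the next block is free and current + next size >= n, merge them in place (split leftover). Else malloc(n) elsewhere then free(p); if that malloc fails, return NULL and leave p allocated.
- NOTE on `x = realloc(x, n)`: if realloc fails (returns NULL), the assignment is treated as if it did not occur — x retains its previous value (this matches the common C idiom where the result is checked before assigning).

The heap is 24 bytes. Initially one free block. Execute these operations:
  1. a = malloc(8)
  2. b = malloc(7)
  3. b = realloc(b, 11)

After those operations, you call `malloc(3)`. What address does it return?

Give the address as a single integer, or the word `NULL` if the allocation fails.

Answer: 19

Derivation:
Op 1: a = malloc(8) -> a = 0; heap: [0-7 ALLOC][8-23 FREE]
Op 2: b = malloc(7) -> b = 8; heap: [0-7 ALLOC][8-14 ALLOC][15-23 FREE]
Op 3: b = realloc(b, 11) -> b = 8; heap: [0-7 ALLOC][8-18 ALLOC][19-23 FREE]
malloc(3): first-fit scan over [0-7 ALLOC][8-18 ALLOC][19-23 FREE] -> 19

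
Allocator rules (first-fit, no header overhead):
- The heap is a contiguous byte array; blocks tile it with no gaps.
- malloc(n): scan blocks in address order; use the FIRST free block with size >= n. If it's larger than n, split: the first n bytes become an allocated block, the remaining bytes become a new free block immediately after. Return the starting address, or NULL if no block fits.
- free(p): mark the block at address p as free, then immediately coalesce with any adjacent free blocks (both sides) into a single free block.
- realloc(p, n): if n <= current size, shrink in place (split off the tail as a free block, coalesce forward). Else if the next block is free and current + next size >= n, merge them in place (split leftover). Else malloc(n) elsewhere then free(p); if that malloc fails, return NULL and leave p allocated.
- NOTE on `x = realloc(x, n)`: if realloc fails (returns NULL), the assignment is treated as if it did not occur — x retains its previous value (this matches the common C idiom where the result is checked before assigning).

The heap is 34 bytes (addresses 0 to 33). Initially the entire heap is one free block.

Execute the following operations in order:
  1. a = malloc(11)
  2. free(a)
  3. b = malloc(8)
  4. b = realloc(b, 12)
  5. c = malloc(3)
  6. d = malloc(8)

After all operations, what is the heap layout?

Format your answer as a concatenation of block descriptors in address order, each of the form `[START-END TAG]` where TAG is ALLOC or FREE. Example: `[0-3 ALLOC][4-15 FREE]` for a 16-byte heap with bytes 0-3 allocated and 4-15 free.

Answer: [0-11 ALLOC][12-14 ALLOC][15-22 ALLOC][23-33 FREE]

Derivation:
Op 1: a = malloc(11) -> a = 0; heap: [0-10 ALLOC][11-33 FREE]
Op 2: free(a) -> (freed a); heap: [0-33 FREE]
Op 3: b = malloc(8) -> b = 0; heap: [0-7 ALLOC][8-33 FREE]
Op 4: b = realloc(b, 12) -> b = 0; heap: [0-11 ALLOC][12-33 FREE]
Op 5: c = malloc(3) -> c = 12; heap: [0-11 ALLOC][12-14 ALLOC][15-33 FREE]
Op 6: d = malloc(8) -> d = 15; heap: [0-11 ALLOC][12-14 ALLOC][15-22 ALLOC][23-33 FREE]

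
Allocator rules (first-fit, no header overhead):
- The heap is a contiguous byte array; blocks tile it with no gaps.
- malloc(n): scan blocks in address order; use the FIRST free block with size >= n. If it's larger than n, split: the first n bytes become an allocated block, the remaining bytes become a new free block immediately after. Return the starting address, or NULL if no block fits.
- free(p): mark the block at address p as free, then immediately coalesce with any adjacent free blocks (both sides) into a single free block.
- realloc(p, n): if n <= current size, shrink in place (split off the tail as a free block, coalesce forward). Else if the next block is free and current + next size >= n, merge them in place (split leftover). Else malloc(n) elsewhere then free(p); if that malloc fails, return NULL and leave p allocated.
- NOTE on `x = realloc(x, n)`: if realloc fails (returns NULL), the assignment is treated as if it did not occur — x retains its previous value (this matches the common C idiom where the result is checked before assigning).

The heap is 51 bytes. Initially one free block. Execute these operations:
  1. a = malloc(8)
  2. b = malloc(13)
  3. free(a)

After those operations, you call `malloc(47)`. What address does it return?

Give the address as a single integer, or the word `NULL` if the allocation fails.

Answer: NULL

Derivation:
Op 1: a = malloc(8) -> a = 0; heap: [0-7 ALLOC][8-50 FREE]
Op 2: b = malloc(13) -> b = 8; heap: [0-7 ALLOC][8-20 ALLOC][21-50 FREE]
Op 3: free(a) -> (freed a); heap: [0-7 FREE][8-20 ALLOC][21-50 FREE]
malloc(47): first-fit scan over [0-7 FREE][8-20 ALLOC][21-50 FREE] -> NULL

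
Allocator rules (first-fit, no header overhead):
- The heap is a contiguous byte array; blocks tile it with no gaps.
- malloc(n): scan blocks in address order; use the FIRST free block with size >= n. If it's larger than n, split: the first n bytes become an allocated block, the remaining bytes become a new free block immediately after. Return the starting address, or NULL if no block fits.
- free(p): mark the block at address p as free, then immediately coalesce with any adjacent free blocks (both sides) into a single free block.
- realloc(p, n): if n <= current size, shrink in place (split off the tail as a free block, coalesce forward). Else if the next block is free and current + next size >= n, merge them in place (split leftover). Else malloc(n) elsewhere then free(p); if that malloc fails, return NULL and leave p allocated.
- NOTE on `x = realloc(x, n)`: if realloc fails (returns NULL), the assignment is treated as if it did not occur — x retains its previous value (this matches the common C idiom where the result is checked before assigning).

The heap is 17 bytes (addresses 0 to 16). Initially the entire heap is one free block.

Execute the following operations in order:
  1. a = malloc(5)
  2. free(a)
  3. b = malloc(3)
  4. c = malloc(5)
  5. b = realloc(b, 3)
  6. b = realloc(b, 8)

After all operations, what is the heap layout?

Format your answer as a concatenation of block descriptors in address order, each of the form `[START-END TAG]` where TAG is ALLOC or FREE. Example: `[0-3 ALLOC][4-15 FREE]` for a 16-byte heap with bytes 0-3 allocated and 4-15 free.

Answer: [0-2 FREE][3-7 ALLOC][8-15 ALLOC][16-16 FREE]

Derivation:
Op 1: a = malloc(5) -> a = 0; heap: [0-4 ALLOC][5-16 FREE]
Op 2: free(a) -> (freed a); heap: [0-16 FREE]
Op 3: b = malloc(3) -> b = 0; heap: [0-2 ALLOC][3-16 FREE]
Op 4: c = malloc(5) -> c = 3; heap: [0-2 ALLOC][3-7 ALLOC][8-16 FREE]
Op 5: b = realloc(b, 3) -> b = 0; heap: [0-2 ALLOC][3-7 ALLOC][8-16 FREE]
Op 6: b = realloc(b, 8) -> b = 8; heap: [0-2 FREE][3-7 ALLOC][8-15 ALLOC][16-16 FREE]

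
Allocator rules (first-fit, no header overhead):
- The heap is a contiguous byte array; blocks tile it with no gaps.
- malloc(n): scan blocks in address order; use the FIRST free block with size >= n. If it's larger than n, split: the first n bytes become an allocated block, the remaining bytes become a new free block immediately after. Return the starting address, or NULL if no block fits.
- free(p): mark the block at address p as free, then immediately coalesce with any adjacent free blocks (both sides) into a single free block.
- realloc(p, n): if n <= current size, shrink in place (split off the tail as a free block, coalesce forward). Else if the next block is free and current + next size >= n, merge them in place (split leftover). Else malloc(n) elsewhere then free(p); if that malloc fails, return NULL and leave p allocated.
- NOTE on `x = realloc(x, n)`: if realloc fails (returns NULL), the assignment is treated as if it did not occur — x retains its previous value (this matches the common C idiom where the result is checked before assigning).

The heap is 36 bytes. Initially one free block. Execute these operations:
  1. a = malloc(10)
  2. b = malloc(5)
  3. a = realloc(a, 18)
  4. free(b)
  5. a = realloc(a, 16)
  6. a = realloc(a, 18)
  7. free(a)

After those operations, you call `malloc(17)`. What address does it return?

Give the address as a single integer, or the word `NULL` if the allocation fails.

Answer: 0

Derivation:
Op 1: a = malloc(10) -> a = 0; heap: [0-9 ALLOC][10-35 FREE]
Op 2: b = malloc(5) -> b = 10; heap: [0-9 ALLOC][10-14 ALLOC][15-35 FREE]
Op 3: a = realloc(a, 18) -> a = 15; heap: [0-9 FREE][10-14 ALLOC][15-32 ALLOC][33-35 FREE]
Op 4: free(b) -> (freed b); heap: [0-14 FREE][15-32 ALLOC][33-35 FREE]
Op 5: a = realloc(a, 16) -> a = 15; heap: [0-14 FREE][15-30 ALLOC][31-35 FREE]
Op 6: a = realloc(a, 18) -> a = 15; heap: [0-14 FREE][15-32 ALLOC][33-35 FREE]
Op 7: free(a) -> (freed a); heap: [0-35 FREE]
malloc(17): first-fit scan over [0-35 FREE] -> 0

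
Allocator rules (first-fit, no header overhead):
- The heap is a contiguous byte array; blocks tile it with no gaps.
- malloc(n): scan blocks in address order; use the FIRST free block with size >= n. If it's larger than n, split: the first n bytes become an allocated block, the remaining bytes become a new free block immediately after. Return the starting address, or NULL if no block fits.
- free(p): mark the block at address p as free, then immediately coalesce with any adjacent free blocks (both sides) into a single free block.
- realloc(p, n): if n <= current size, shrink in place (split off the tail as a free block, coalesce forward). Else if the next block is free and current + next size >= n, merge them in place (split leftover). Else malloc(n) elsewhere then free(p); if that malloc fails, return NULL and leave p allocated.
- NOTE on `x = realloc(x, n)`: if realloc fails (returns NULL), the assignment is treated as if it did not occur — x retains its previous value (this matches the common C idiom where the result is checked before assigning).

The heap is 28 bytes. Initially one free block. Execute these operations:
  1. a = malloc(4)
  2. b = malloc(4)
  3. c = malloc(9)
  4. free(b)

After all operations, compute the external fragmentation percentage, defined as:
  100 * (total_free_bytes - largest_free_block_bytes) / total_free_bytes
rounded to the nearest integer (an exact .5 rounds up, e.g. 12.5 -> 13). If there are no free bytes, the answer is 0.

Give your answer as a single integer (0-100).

Answer: 27

Derivation:
Op 1: a = malloc(4) -> a = 0; heap: [0-3 ALLOC][4-27 FREE]
Op 2: b = malloc(4) -> b = 4; heap: [0-3 ALLOC][4-7 ALLOC][8-27 FREE]
Op 3: c = malloc(9) -> c = 8; heap: [0-3 ALLOC][4-7 ALLOC][8-16 ALLOC][17-27 FREE]
Op 4: free(b) -> (freed b); heap: [0-3 ALLOC][4-7 FREE][8-16 ALLOC][17-27 FREE]
Free blocks: [4 11] total_free=15 largest=11 -> 100*(15-11)/15 = 400/15 ≈ 26.667 -> rounds to 27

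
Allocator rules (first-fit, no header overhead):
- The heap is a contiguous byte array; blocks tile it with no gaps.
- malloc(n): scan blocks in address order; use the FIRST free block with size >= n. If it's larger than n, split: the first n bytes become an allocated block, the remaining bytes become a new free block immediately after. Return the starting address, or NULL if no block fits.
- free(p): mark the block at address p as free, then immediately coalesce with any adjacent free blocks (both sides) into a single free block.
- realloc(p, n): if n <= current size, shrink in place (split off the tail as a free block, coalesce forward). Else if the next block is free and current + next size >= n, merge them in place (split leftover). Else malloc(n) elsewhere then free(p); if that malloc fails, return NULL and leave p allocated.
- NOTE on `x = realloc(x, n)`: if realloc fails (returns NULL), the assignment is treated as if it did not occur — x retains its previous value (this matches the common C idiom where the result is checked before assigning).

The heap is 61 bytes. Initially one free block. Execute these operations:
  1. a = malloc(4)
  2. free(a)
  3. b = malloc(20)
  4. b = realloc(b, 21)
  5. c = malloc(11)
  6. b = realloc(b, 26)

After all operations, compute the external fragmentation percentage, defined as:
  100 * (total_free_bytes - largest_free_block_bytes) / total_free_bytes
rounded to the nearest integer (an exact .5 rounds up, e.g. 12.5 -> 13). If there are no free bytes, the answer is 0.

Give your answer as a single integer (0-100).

Op 1: a = malloc(4) -> a = 0; heap: [0-3 ALLOC][4-60 FREE]
Op 2: free(a) -> (freed a); heap: [0-60 FREE]
Op 3: b = malloc(20) -> b = 0; heap: [0-19 ALLOC][20-60 FREE]
Op 4: b = realloc(b, 21) -> b = 0; heap: [0-20 ALLOC][21-60 FREE]
Op 5: c = malloc(11) -> c = 21; heap: [0-20 ALLOC][21-31 ALLOC][32-60 FREE]
Op 6: b = realloc(b, 26) -> b = 32; heap: [0-20 FREE][21-31 ALLOC][32-57 ALLOC][58-60 FREE]
Free blocks: [21 3] total_free=24 largest=21 -> 100*(24-21)/24 = 300/24 = 12.5 -> rounds to 13

Answer: 13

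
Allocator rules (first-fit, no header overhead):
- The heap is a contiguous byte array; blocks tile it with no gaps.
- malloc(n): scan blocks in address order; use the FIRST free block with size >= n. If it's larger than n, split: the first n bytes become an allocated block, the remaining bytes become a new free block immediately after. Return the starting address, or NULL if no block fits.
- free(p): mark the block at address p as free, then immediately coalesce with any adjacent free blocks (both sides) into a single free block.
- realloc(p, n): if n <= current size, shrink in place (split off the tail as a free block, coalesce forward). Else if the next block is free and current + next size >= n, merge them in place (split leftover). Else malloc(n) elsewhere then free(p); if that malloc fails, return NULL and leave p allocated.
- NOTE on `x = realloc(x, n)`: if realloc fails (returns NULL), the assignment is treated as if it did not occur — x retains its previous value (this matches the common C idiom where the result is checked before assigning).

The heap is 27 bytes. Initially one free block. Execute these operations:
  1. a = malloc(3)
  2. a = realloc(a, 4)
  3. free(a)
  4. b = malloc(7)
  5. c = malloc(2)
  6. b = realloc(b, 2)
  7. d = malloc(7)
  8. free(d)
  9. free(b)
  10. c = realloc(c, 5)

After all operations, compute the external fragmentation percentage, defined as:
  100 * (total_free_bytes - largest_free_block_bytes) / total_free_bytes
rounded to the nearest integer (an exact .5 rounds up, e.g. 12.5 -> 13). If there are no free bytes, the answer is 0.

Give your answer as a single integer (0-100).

Op 1: a = malloc(3) -> a = 0; heap: [0-2 ALLOC][3-26 FREE]
Op 2: a = realloc(a, 4) -> a = 0; heap: [0-3 ALLOC][4-26 FREE]
Op 3: free(a) -> (freed a); heap: [0-26 FREE]
Op 4: b = malloc(7) -> b = 0; heap: [0-6 ALLOC][7-26 FREE]
Op 5: c = malloc(2) -> c = 7; heap: [0-6 ALLOC][7-8 ALLOC][9-26 FREE]
Op 6: b = realloc(b, 2) -> b = 0; heap: [0-1 ALLOC][2-6 FREE][7-8 ALLOC][9-26 FREE]
Op 7: d = malloc(7) -> d = 9; heap: [0-1 ALLOC][2-6 FREE][7-8 ALLOC][9-15 ALLOC][16-26 FREE]
Op 8: free(d) -> (freed d); heap: [0-1 ALLOC][2-6 FREE][7-8 ALLOC][9-26 FREE]
Op 9: free(b) -> (freed b); heap: [0-6 FREE][7-8 ALLOC][9-26 FREE]
Op 10: c = realloc(c, 5) -> c = 7; heap: [0-6 FREE][7-11 ALLOC][12-26 FREE]
Free blocks: [7 15] total_free=22 largest=15 -> 100*(22-15)/22 = 700/22 ≈ 31.818 -> rounds to 32

Answer: 32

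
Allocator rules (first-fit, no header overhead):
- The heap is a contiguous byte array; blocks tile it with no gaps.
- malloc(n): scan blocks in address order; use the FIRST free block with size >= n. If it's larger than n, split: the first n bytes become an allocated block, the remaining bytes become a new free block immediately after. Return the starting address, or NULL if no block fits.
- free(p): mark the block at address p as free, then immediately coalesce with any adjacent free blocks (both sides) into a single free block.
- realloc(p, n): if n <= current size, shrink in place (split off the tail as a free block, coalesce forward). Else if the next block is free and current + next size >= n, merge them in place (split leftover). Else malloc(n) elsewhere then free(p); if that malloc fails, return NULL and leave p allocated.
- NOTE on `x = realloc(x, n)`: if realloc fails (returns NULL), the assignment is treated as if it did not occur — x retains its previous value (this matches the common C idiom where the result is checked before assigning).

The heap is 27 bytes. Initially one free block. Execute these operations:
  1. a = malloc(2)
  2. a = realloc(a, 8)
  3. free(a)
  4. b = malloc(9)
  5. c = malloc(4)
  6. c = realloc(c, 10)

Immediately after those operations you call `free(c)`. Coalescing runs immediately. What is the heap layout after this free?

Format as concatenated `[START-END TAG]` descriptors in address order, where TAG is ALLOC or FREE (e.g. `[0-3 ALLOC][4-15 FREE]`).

Op 1: a = malloc(2) -> a = 0; heap: [0-1 ALLOC][2-26 FREE]
Op 2: a = realloc(a, 8) -> a = 0; heap: [0-7 ALLOC][8-26 FREE]
Op 3: free(a) -> (freed a); heap: [0-26 FREE]
Op 4: b = malloc(9) -> b = 0; heap: [0-8 ALLOC][9-26 FREE]
Op 5: c = malloc(4) -> c = 9; heap: [0-8 ALLOC][9-12 ALLOC][13-26 FREE]
Op 6: c = realloc(c, 10) -> c = 9; heap: [0-8 ALLOC][9-18 ALLOC][19-26 FREE]
free(c): c = 9 -> block [9-18 ALLOC]; mark free, coalesce with adjacent free neighbors -> [0-8 ALLOC][9-26 FREE]

Answer: [0-8 ALLOC][9-26 FREE]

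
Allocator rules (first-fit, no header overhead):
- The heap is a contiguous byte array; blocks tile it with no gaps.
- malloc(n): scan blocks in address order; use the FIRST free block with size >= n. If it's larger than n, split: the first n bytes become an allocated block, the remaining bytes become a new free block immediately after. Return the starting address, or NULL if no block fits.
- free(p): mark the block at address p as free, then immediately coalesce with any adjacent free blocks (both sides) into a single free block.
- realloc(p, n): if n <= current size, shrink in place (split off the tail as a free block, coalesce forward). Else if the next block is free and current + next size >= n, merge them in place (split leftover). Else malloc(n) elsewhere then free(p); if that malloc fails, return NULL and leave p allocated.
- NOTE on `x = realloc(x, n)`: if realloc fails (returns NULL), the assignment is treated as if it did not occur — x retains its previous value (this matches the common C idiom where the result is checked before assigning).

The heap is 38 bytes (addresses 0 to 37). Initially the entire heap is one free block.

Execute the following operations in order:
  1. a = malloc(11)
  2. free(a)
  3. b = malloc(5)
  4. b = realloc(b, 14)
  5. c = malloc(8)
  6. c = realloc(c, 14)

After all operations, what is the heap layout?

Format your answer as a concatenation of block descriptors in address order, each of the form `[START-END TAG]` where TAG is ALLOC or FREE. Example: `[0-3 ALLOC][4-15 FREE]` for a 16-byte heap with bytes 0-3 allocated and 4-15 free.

Answer: [0-13 ALLOC][14-27 ALLOC][28-37 FREE]

Derivation:
Op 1: a = malloc(11) -> a = 0; heap: [0-10 ALLOC][11-37 FREE]
Op 2: free(a) -> (freed a); heap: [0-37 FREE]
Op 3: b = malloc(5) -> b = 0; heap: [0-4 ALLOC][5-37 FREE]
Op 4: b = realloc(b, 14) -> b = 0; heap: [0-13 ALLOC][14-37 FREE]
Op 5: c = malloc(8) -> c = 14; heap: [0-13 ALLOC][14-21 ALLOC][22-37 FREE]
Op 6: c = realloc(c, 14) -> c = 14; heap: [0-13 ALLOC][14-27 ALLOC][28-37 FREE]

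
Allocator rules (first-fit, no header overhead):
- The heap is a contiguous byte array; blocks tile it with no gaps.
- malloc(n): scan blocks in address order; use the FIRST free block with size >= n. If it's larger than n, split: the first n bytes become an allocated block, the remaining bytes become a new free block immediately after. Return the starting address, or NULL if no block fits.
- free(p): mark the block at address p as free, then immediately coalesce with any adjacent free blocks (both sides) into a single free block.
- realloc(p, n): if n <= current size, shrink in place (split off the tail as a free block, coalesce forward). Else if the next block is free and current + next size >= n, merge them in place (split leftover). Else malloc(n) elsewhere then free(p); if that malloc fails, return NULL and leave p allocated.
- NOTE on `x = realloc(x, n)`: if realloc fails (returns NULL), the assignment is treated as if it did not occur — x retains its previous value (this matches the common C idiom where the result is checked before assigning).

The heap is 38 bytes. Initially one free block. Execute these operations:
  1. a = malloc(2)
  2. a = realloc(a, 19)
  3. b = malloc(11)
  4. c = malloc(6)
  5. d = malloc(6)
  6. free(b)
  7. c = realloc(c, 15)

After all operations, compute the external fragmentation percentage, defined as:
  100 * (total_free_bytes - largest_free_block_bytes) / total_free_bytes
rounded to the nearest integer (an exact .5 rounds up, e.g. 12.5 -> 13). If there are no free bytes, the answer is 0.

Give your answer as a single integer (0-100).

Answer: 15

Derivation:
Op 1: a = malloc(2) -> a = 0; heap: [0-1 ALLOC][2-37 FREE]
Op 2: a = realloc(a, 19) -> a = 0; heap: [0-18 ALLOC][19-37 FREE]
Op 3: b = malloc(11) -> b = 19; heap: [0-18 ALLOC][19-29 ALLOC][30-37 FREE]
Op 4: c = malloc(6) -> c = 30; heap: [0-18 ALLOC][19-29 ALLOC][30-35 ALLOC][36-37 FREE]
Op 5: d = malloc(6) -> d = NULL; heap: [0-18 ALLOC][19-29 ALLOC][30-35 ALLOC][36-37 FREE]
Op 6: free(b) -> (freed b); heap: [0-18 ALLOC][19-29 FREE][30-35 ALLOC][36-37 FREE]
Op 7: c = realloc(c, 15) -> NULL (c unchanged); heap: [0-18 ALLOC][19-29 FREE][30-35 ALLOC][36-37 FREE]
Free blocks: [11 2] total_free=13 largest=11 -> 100*(13-11)/13 = 200/13 ≈ 15.385 -> rounds to 15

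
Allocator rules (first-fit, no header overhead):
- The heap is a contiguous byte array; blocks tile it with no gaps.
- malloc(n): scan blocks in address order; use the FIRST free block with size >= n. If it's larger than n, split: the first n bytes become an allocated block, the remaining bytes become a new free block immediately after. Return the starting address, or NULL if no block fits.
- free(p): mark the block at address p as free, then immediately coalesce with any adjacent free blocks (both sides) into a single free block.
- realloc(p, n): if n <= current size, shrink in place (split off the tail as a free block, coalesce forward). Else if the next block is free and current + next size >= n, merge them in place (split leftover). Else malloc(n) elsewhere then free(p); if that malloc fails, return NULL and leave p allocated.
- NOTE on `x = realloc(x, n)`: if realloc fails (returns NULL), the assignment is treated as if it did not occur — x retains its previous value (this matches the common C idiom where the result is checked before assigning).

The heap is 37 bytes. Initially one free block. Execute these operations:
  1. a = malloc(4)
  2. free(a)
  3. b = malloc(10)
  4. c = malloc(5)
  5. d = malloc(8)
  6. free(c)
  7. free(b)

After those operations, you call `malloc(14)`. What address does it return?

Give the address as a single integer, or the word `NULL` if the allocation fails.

Op 1: a = malloc(4) -> a = 0; heap: [0-3 ALLOC][4-36 FREE]
Op 2: free(a) -> (freed a); heap: [0-36 FREE]
Op 3: b = malloc(10) -> b = 0; heap: [0-9 ALLOC][10-36 FREE]
Op 4: c = malloc(5) -> c = 10; heap: [0-9 ALLOC][10-14 ALLOC][15-36 FREE]
Op 5: d = malloc(8) -> d = 15; heap: [0-9 ALLOC][10-14 ALLOC][15-22 ALLOC][23-36 FREE]
Op 6: free(c) -> (freed c); heap: [0-9 ALLOC][10-14 FREE][15-22 ALLOC][23-36 FREE]
Op 7: free(b) -> (freed b); heap: [0-14 FREE][15-22 ALLOC][23-36 FREE]
malloc(14): first-fit scan over [0-14 FREE][15-22 ALLOC][23-36 FREE] -> 0

Answer: 0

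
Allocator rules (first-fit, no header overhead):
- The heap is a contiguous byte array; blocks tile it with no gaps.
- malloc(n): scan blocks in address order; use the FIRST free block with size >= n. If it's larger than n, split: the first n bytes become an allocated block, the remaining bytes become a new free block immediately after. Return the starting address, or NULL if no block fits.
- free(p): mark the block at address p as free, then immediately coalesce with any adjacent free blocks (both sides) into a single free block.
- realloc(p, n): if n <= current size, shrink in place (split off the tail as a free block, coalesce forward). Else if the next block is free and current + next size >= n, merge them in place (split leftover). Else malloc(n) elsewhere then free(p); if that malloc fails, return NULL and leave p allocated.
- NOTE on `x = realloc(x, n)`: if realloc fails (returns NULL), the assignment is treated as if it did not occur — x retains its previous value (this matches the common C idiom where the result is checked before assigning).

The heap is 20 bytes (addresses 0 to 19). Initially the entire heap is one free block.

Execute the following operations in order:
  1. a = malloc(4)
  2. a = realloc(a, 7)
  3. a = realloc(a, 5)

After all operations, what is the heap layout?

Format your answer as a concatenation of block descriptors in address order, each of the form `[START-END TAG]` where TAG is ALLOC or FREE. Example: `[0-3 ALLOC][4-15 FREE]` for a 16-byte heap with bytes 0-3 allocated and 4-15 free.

Op 1: a = malloc(4) -> a = 0; heap: [0-3 ALLOC][4-19 FREE]
Op 2: a = realloc(a, 7) -> a = 0; heap: [0-6 ALLOC][7-19 FREE]
Op 3: a = realloc(a, 5) -> a = 0; heap: [0-4 ALLOC][5-19 FREE]

Answer: [0-4 ALLOC][5-19 FREE]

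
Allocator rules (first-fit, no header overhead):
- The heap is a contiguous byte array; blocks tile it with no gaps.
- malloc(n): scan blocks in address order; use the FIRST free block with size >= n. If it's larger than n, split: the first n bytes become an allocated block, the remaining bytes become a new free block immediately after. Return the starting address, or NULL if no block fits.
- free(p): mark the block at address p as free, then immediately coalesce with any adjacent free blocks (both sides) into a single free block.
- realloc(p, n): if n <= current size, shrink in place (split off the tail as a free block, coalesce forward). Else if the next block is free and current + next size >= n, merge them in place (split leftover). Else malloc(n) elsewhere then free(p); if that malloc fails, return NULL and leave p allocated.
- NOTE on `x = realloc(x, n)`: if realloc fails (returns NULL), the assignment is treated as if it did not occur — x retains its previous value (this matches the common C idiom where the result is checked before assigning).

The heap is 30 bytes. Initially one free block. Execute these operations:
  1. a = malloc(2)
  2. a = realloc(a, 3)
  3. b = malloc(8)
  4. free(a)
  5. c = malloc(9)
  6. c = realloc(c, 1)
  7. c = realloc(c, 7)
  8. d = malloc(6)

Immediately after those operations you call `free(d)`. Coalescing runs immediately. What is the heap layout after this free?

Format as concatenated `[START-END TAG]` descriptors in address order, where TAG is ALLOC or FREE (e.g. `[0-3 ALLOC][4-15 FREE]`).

Answer: [0-2 FREE][3-10 ALLOC][11-17 ALLOC][18-29 FREE]

Derivation:
Op 1: a = malloc(2) -> a = 0; heap: [0-1 ALLOC][2-29 FREE]
Op 2: a = realloc(a, 3) -> a = 0; heap: [0-2 ALLOC][3-29 FREE]
Op 3: b = malloc(8) -> b = 3; heap: [0-2 ALLOC][3-10 ALLOC][11-29 FREE]
Op 4: free(a) -> (freed a); heap: [0-2 FREE][3-10 ALLOC][11-29 FREE]
Op 5: c = malloc(9) -> c = 11; heap: [0-2 FREE][3-10 ALLOC][11-19 ALLOC][20-29 FREE]
Op 6: c = realloc(c, 1) -> c = 11; heap: [0-2 FREE][3-10 ALLOC][11-11 ALLOC][12-29 FREE]
Op 7: c = realloc(c, 7) -> c = 11; heap: [0-2 FREE][3-10 ALLOC][11-17 ALLOC][18-29 FREE]
Op 8: d = malloc(6) -> d = 18; heap: [0-2 FREE][3-10 ALLOC][11-17 ALLOC][18-23 ALLOC][24-29 FREE]
free(d): d = 18 -> block [18-23 ALLOC]; mark free, coalesce with adjacent free neighbors -> [0-2 FREE][3-10 ALLOC][11-17 ALLOC][18-29 FREE]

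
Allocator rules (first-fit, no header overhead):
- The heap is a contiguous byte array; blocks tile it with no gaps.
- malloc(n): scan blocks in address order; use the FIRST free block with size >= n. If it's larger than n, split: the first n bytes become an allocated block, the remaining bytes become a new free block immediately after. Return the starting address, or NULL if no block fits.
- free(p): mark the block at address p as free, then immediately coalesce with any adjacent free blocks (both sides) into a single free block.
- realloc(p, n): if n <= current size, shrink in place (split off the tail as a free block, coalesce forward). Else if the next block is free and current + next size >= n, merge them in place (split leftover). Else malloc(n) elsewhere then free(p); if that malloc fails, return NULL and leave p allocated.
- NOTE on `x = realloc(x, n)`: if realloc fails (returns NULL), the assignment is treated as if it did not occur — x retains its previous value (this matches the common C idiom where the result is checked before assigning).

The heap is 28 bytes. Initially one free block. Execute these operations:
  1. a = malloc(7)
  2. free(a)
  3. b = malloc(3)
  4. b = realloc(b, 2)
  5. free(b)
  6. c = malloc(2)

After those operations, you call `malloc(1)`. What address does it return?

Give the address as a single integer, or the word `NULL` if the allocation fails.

Op 1: a = malloc(7) -> a = 0; heap: [0-6 ALLOC][7-27 FREE]
Op 2: free(a) -> (freed a); heap: [0-27 FREE]
Op 3: b = malloc(3) -> b = 0; heap: [0-2 ALLOC][3-27 FREE]
Op 4: b = realloc(b, 2) -> b = 0; heap: [0-1 ALLOC][2-27 FREE]
Op 5: free(b) -> (freed b); heap: [0-27 FREE]
Op 6: c = malloc(2) -> c = 0; heap: [0-1 ALLOC][2-27 FREE]
malloc(1): first-fit scan over [0-1 ALLOC][2-27 FREE] -> 2

Answer: 2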